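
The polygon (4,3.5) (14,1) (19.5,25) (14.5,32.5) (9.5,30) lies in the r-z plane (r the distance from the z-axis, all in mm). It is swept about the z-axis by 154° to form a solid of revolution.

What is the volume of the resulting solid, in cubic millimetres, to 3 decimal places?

Profile (r,z), 5 vertices: (4,3.5) (14,1) (19.5,25) (14.5,32.5) (9.5,30)
edge 0: (4,3.5)→(14,1)  cross = 4·1 − 14·3.5 = -45.0000; (r_i+r_j)·cross = 18·-45.0000 = -810.0000
edge 1: (14,1)→(19.5,25)  cross = 14·25 − 19.5·1 = 330.5000; (r_i+r_j)·cross = 33.5·330.5000 = 11071.7500
edge 2: (19.5,25)→(14.5,32.5)  cross = 19.5·32.5 − 14.5·25 = 271.2500; (r_i+r_j)·cross = 34·271.2500 = 9222.5000
edge 3: (14.5,32.5)→(9.5,30)  cross = 14.5·30 − 9.5·32.5 = 126.2500; (r_i+r_j)·cross = 24·126.2500 = 3030.0000
edge 4: (9.5,30)→(4,3.5)  cross = 9.5·3.5 − 4·30 = -86.7500; (r_i+r_j)·cross = 13.5·-86.7500 = -1171.1250
Σcross = 596.2500 → A = |Σcross|/2 = 298.1250 mm²
Σ(r_i+r_j)·cross = 21343.1250 → first moment M = |Σ|/6 = 3557.1875
R_c = M/A = 3557.1875/298.1250 = 11.9319 mm
θ = 154° = 2.687807 rad
V = θ·R_c·A = 2.687807·11.9319·298.1250 = 9561.034 mm³

Volume = 9561.034 mm³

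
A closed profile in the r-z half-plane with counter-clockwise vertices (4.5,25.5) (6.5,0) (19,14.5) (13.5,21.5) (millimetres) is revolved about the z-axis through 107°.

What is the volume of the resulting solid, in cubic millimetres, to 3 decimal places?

Profile (r,z), 4 vertices: (4.5,25.5) (6.5,0) (19,14.5) (13.5,21.5)
edge 0: (4.5,25.5)→(6.5,0)  cross = 4.5·0 − 6.5·25.5 = -165.7500; (r_i+r_j)·cross = 11·-165.7500 = -1823.2500
edge 1: (6.5,0)→(19,14.5)  cross = 6.5·14.5 − 19·0 = 94.2500; (r_i+r_j)·cross = 25.5·94.2500 = 2403.3750
edge 2: (19,14.5)→(13.5,21.5)  cross = 19·21.5 − 13.5·14.5 = 212.7500; (r_i+r_j)·cross = 32.5·212.7500 = 6914.3750
edge 3: (13.5,21.5)→(4.5,25.5)  cross = 13.5·25.5 − 4.5·21.5 = 247.5000; (r_i+r_j)·cross = 18·247.5000 = 4455.0000
Σcross = 388.7500 → A = |Σcross|/2 = 194.3750 mm²
Σ(r_i+r_j)·cross = 11949.5000 → first moment M = |Σ|/6 = 1991.5833
R_c = M/A = 1991.5833/194.3750 = 10.2461 mm
θ = 107° = 1.867502 rad
V = θ·R_c·A = 1.867502·10.2461·194.3750 = 3719.286 mm³

Volume = 3719.286 mm³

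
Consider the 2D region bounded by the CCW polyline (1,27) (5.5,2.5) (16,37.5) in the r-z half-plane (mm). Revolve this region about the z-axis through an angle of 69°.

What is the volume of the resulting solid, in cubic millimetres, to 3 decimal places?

Volume = 1873.027 mm³

Profile (r,z), 3 vertices: (1,27) (5.5,2.5) (16,37.5)
edge 0: (1,27)→(5.5,2.5)  cross = 1·2.5 − 5.5·27 = -146.0000; (r_i+r_j)·cross = 6.5·-146.0000 = -949.0000
edge 1: (5.5,2.5)→(16,37.5)  cross = 5.5·37.5 − 16·2.5 = 166.2500; (r_i+r_j)·cross = 21.5·166.2500 = 3574.3750
edge 2: (16,37.5)→(1,27)  cross = 16·27 − 1·37.5 = 394.5000; (r_i+r_j)·cross = 17·394.5000 = 6706.5000
Σcross = 414.7500 → A = |Σcross|/2 = 207.3750 mm²
Σ(r_i+r_j)·cross = 9331.8750 → first moment M = |Σ|/6 = 1555.3125
R_c = M/A = 1555.3125/207.3750 = 7.5000 mm
θ = 69° = 1.204277 rad
V = θ·R_c·A = 1.204277·7.5000·207.3750 = 1873.027 mm³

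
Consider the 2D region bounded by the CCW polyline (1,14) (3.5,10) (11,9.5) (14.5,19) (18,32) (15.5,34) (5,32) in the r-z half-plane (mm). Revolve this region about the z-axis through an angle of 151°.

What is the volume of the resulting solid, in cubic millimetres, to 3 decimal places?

Profile (r,z), 7 vertices: (1,14) (3.5,10) (11,9.5) (14.5,19) (18,32) (15.5,34) (5,32)
edge 0: (1,14)→(3.5,10)  cross = 1·10 − 3.5·14 = -39.0000; (r_i+r_j)·cross = 4.5·-39.0000 = -175.5000
edge 1: (3.5,10)→(11,9.5)  cross = 3.5·9.5 − 11·10 = -76.7500; (r_i+r_j)·cross = 14.5·-76.7500 = -1112.8750
edge 2: (11,9.5)→(14.5,19)  cross = 11·19 − 14.5·9.5 = 71.2500; (r_i+r_j)·cross = 25.5·71.2500 = 1816.8750
edge 3: (14.5,19)→(18,32)  cross = 14.5·32 − 18·19 = 122.0000; (r_i+r_j)·cross = 32.5·122.0000 = 3965.0000
edge 4: (18,32)→(15.5,34)  cross = 18·34 − 15.5·32 = 116.0000; (r_i+r_j)·cross = 33.5·116.0000 = 3886.0000
edge 5: (15.5,34)→(5,32)  cross = 15.5·32 − 5·34 = 326.0000; (r_i+r_j)·cross = 20.5·326.0000 = 6683.0000
edge 6: (5,32)→(1,14)  cross = 5·14 − 1·32 = 38.0000; (r_i+r_j)·cross = 6·38.0000 = 228.0000
Σcross = 557.5000 → A = |Σcross|/2 = 278.7500 mm²
Σ(r_i+r_j)·cross = 15290.5000 → first moment M = |Σ|/6 = 2548.4167
R_c = M/A = 2548.4167/278.7500 = 9.1423 mm
θ = 151° = 2.635447 rad
V = θ·R_c·A = 2.635447·9.1423·278.7500 = 6716.217 mm³

Volume = 6716.217 mm³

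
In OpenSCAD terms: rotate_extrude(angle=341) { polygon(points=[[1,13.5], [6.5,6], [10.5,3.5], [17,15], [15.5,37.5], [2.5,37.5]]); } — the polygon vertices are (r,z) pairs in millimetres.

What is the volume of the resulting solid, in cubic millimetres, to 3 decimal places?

Profile (r,z), 6 vertices: (1,13.5) (6.5,6) (10.5,3.5) (17,15) (15.5,37.5) (2.5,37.5)
edge 0: (1,13.5)→(6.5,6)  cross = 1·6 − 6.5·13.5 = -81.7500; (r_i+r_j)·cross = 7.5·-81.7500 = -613.1250
edge 1: (6.5,6)→(10.5,3.5)  cross = 6.5·3.5 − 10.5·6 = -40.2500; (r_i+r_j)·cross = 17·-40.2500 = -684.2500
edge 2: (10.5,3.5)→(17,15)  cross = 10.5·15 − 17·3.5 = 98.0000; (r_i+r_j)·cross = 27.5·98.0000 = 2695.0000
edge 3: (17,15)→(15.5,37.5)  cross = 17·37.5 − 15.5·15 = 405.0000; (r_i+r_j)·cross = 32.5·405.0000 = 13162.5000
edge 4: (15.5,37.5)→(2.5,37.5)  cross = 15.5·37.5 − 2.5·37.5 = 487.5000; (r_i+r_j)·cross = 18·487.5000 = 8775.0000
edge 5: (2.5,37.5)→(1,13.5)  cross = 2.5·13.5 − 1·37.5 = -3.7500; (r_i+r_j)·cross = 3.5·-3.7500 = -13.1250
Σcross = 864.7500 → A = |Σcross|/2 = 432.3750 mm²
Σ(r_i+r_j)·cross = 23322.0000 → first moment M = |Σ|/6 = 3887.0000
R_c = M/A = 3887.0000/432.3750 = 8.9899 mm
θ = 341° = 5.951573 rad
V = θ·R_c·A = 5.951573·8.9899·432.3750 = 23133.763 mm³

Volume = 23133.763 mm³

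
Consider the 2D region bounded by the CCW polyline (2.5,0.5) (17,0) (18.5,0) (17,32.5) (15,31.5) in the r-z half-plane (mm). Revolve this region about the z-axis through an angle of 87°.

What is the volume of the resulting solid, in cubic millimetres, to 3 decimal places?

Volume = 5432.902 mm³

Profile (r,z), 5 vertices: (2.5,0.5) (17,0) (18.5,0) (17,32.5) (15,31.5)
edge 0: (2.5,0.5)→(17,0)  cross = 2.5·0 − 17·0.5 = -8.5000; (r_i+r_j)·cross = 19.5·-8.5000 = -165.7500
edge 1: (17,0)→(18.5,0)  cross = 17·0 − 18.5·0 = 0.0000; (r_i+r_j)·cross = 35.5·0.0000 = 0.0000
edge 2: (18.5,0)→(17,32.5)  cross = 18.5·32.5 − 17·0 = 601.2500; (r_i+r_j)·cross = 35.5·601.2500 = 21344.3750
edge 3: (17,32.5)→(15,31.5)  cross = 17·31.5 − 15·32.5 = 48.0000; (r_i+r_j)·cross = 32·48.0000 = 1536.0000
edge 4: (15,31.5)→(2.5,0.5)  cross = 15·0.5 − 2.5·31.5 = -71.2500; (r_i+r_j)·cross = 17.5·-71.2500 = -1246.8750
Σcross = 569.5000 → A = |Σcross|/2 = 284.7500 mm²
Σ(r_i+r_j)·cross = 21467.7500 → first moment M = |Σ|/6 = 3577.9583
R_c = M/A = 3577.9583/284.7500 = 12.5653 mm
θ = 87° = 1.518436 rad
V = θ·R_c·A = 1.518436·12.5653·284.7500 = 5432.902 mm³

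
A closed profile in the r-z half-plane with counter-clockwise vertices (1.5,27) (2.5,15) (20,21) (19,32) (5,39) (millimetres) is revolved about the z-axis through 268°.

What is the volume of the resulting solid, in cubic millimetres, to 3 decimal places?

Volume = 14103.779 mm³

Profile (r,z), 5 vertices: (1.5,27) (2.5,15) (20,21) (19,32) (5,39)
edge 0: (1.5,27)→(2.5,15)  cross = 1.5·15 − 2.5·27 = -45.0000; (r_i+r_j)·cross = 4·-45.0000 = -180.0000
edge 1: (2.5,15)→(20,21)  cross = 2.5·21 − 20·15 = -247.5000; (r_i+r_j)·cross = 22.5·-247.5000 = -5568.7500
edge 2: (20,21)→(19,32)  cross = 20·32 − 19·21 = 241.0000; (r_i+r_j)·cross = 39·241.0000 = 9399.0000
edge 3: (19,32)→(5,39)  cross = 19·39 − 5·32 = 581.0000; (r_i+r_j)·cross = 24·581.0000 = 13944.0000
edge 4: (5,39)→(1.5,27)  cross = 5·27 − 1.5·39 = 76.5000; (r_i+r_j)·cross = 6.5·76.5000 = 497.2500
Σcross = 606.0000 → A = |Σcross|/2 = 303.0000 mm²
Σ(r_i+r_j)·cross = 18091.5000 → first moment M = |Σ|/6 = 3015.2500
R_c = M/A = 3015.2500/303.0000 = 9.9513 mm
θ = 268° = 4.677482 rad
V = θ·R_c·A = 4.677482·9.9513·303.0000 = 14103.779 mm³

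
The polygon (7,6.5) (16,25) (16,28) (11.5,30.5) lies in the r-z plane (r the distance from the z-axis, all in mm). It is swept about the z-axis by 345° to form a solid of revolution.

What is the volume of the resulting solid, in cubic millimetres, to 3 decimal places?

Volume = 5185.542 mm³

Profile (r,z), 4 vertices: (7,6.5) (16,25) (16,28) (11.5,30.5)
edge 0: (7,6.5)→(16,25)  cross = 7·25 − 16·6.5 = 71.0000; (r_i+r_j)·cross = 23·71.0000 = 1633.0000
edge 1: (16,25)→(16,28)  cross = 16·28 − 16·25 = 48.0000; (r_i+r_j)·cross = 32·48.0000 = 1536.0000
edge 2: (16,28)→(11.5,30.5)  cross = 16·30.5 − 11.5·28 = 166.0000; (r_i+r_j)·cross = 27.5·166.0000 = 4565.0000
edge 3: (11.5,30.5)→(7,6.5)  cross = 11.5·6.5 − 7·30.5 = -138.7500; (r_i+r_j)·cross = 18.5·-138.7500 = -2566.8750
Σcross = 146.2500 → A = |Σcross|/2 = 73.1250 mm²
Σ(r_i+r_j)·cross = 5167.1250 → first moment M = |Σ|/6 = 861.1875
R_c = M/A = 861.1875/73.1250 = 11.7769 mm
θ = 345° = 6.021386 rad
V = θ·R_c·A = 6.021386·11.7769·73.1250 = 5185.542 mm³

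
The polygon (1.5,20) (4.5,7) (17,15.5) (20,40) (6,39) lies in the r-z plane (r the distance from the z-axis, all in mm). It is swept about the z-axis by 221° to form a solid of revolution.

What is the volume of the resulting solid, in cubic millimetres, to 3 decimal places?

Volume = 17135.753 mm³

Profile (r,z), 5 vertices: (1.5,20) (4.5,7) (17,15.5) (20,40) (6,39)
edge 0: (1.5,20)→(4.5,7)  cross = 1.5·7 − 4.5·20 = -79.5000; (r_i+r_j)·cross = 6·-79.5000 = -477.0000
edge 1: (4.5,7)→(17,15.5)  cross = 4.5·15.5 − 17·7 = -49.2500; (r_i+r_j)·cross = 21.5·-49.2500 = -1058.8750
edge 2: (17,15.5)→(20,40)  cross = 17·40 − 20·15.5 = 370.0000; (r_i+r_j)·cross = 37·370.0000 = 13690.0000
edge 3: (20,40)→(6,39)  cross = 20·39 − 6·40 = 540.0000; (r_i+r_j)·cross = 26·540.0000 = 14040.0000
edge 4: (6,39)→(1.5,20)  cross = 6·20 − 1.5·39 = 61.5000; (r_i+r_j)·cross = 7.5·61.5000 = 461.2500
Σcross = 842.7500 → A = |Σcross|/2 = 421.3750 mm²
Σ(r_i+r_j)·cross = 26655.3750 → first moment M = |Σ|/6 = 4442.5625
R_c = M/A = 4442.5625/421.3750 = 10.5430 mm
θ = 221° = 3.857178 rad
V = θ·R_c·A = 3.857178·10.5430·421.3750 = 17135.753 mm³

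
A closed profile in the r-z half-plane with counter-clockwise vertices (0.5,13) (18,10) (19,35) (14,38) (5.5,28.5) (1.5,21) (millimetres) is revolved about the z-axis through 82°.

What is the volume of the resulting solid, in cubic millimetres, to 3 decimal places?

Volume = 5708.400 mm³

Profile (r,z), 6 vertices: (0.5,13) (18,10) (19,35) (14,38) (5.5,28.5) (1.5,21)
edge 0: (0.5,13)→(18,10)  cross = 0.5·10 − 18·13 = -229.0000; (r_i+r_j)·cross = 18.5·-229.0000 = -4236.5000
edge 1: (18,10)→(19,35)  cross = 18·35 − 19·10 = 440.0000; (r_i+r_j)·cross = 37·440.0000 = 16280.0000
edge 2: (19,35)→(14,38)  cross = 19·38 − 14·35 = 232.0000; (r_i+r_j)·cross = 33·232.0000 = 7656.0000
edge 3: (14,38)→(5.5,28.5)  cross = 14·28.5 − 5.5·38 = 190.0000; (r_i+r_j)·cross = 19.5·190.0000 = 3705.0000
edge 4: (5.5,28.5)→(1.5,21)  cross = 5.5·21 − 1.5·28.5 = 72.7500; (r_i+r_j)·cross = 7·72.7500 = 509.2500
edge 5: (1.5,21)→(0.5,13)  cross = 1.5·13 − 0.5·21 = 9.0000; (r_i+r_j)·cross = 2·9.0000 = 18.0000
Σcross = 714.7500 → A = |Σcross|/2 = 357.3750 mm²
Σ(r_i+r_j)·cross = 23931.7500 → first moment M = |Σ|/6 = 3988.6250
R_c = M/A = 3988.6250/357.3750 = 11.1609 mm
θ = 82° = 1.431170 rad
V = θ·R_c·A = 1.431170·11.1609·357.3750 = 5708.400 mm³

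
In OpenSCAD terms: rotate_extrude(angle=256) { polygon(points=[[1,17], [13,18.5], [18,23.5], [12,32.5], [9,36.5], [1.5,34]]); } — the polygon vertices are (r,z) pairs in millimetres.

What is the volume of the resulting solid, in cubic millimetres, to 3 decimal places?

Profile (r,z), 6 vertices: (1,17) (13,18.5) (18,23.5) (12,32.5) (9,36.5) (1.5,34)
edge 0: (1,17)→(13,18.5)  cross = 1·18.5 − 13·17 = -202.5000; (r_i+r_j)·cross = 14·-202.5000 = -2835.0000
edge 1: (13,18.5)→(18,23.5)  cross = 13·23.5 − 18·18.5 = -27.5000; (r_i+r_j)·cross = 31·-27.5000 = -852.5000
edge 2: (18,23.5)→(12,32.5)  cross = 18·32.5 − 12·23.5 = 303.0000; (r_i+r_j)·cross = 30·303.0000 = 9090.0000
edge 3: (12,32.5)→(9,36.5)  cross = 12·36.5 − 9·32.5 = 145.5000; (r_i+r_j)·cross = 21·145.5000 = 3055.5000
edge 4: (9,36.5)→(1.5,34)  cross = 9·34 − 1.5·36.5 = 251.2500; (r_i+r_j)·cross = 10.5·251.2500 = 2638.1250
edge 5: (1.5,34)→(1,17)  cross = 1.5·17 − 1·34 = -8.5000; (r_i+r_j)·cross = 2.5·-8.5000 = -21.2500
Σcross = 461.2500 → A = |Σcross|/2 = 230.6250 mm²
Σ(r_i+r_j)·cross = 11074.8750 → first moment M = |Σ|/6 = 1845.8125
R_c = M/A = 1845.8125/230.6250 = 8.0035 mm
θ = 256° = 4.468043 rad
V = θ·R_c·A = 4.468043·8.0035·230.6250 = 8247.169 mm³

Volume = 8247.169 mm³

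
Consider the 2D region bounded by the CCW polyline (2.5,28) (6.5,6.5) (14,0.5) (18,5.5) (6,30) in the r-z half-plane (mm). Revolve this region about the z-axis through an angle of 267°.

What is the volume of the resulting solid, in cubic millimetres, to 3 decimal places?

Profile (r,z), 5 vertices: (2.5,28) (6.5,6.5) (14,0.5) (18,5.5) (6,30)
edge 0: (2.5,28)→(6.5,6.5)  cross = 2.5·6.5 − 6.5·28 = -165.7500; (r_i+r_j)·cross = 9·-165.7500 = -1491.7500
edge 1: (6.5,6.5)→(14,0.5)  cross = 6.5·0.5 − 14·6.5 = -87.7500; (r_i+r_j)·cross = 20.5·-87.7500 = -1798.8750
edge 2: (14,0.5)→(18,5.5)  cross = 14·5.5 − 18·0.5 = 68.0000; (r_i+r_j)·cross = 32·68.0000 = 2176.0000
edge 3: (18,5.5)→(6,30)  cross = 18·30 − 6·5.5 = 507.0000; (r_i+r_j)·cross = 24·507.0000 = 12168.0000
edge 4: (6,30)→(2.5,28)  cross = 6·28 − 2.5·30 = 93.0000; (r_i+r_j)·cross = 8.5·93.0000 = 790.5000
Σcross = 414.5000 → A = |Σcross|/2 = 207.2500 mm²
Σ(r_i+r_j)·cross = 11843.8750 → first moment M = |Σ|/6 = 1973.9792
R_c = M/A = 1973.9792/207.2500 = 9.5246 mm
θ = 267° = 4.660029 rad
V = θ·R_c·A = 4.660029·9.5246·207.2500 = 9198.800 mm³

Volume = 9198.800 mm³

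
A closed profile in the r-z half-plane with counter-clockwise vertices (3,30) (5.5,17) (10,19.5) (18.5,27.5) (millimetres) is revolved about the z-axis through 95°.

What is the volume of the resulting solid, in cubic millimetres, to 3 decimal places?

Volume = 1595.402 mm³

Profile (r,z), 4 vertices: (3,30) (5.5,17) (10,19.5) (18.5,27.5)
edge 0: (3,30)→(5.5,17)  cross = 3·17 − 5.5·30 = -114.0000; (r_i+r_j)·cross = 8.5·-114.0000 = -969.0000
edge 1: (5.5,17)→(10,19.5)  cross = 5.5·19.5 − 10·17 = -62.7500; (r_i+r_j)·cross = 15.5·-62.7500 = -972.6250
edge 2: (10,19.5)→(18.5,27.5)  cross = 10·27.5 − 18.5·19.5 = -85.7500; (r_i+r_j)·cross = 28.5·-85.7500 = -2443.8750
edge 3: (18.5,27.5)→(3,30)  cross = 18.5·30 − 3·27.5 = 472.5000; (r_i+r_j)·cross = 21.5·472.5000 = 10158.7500
Σcross = 210.0000 → A = |Σcross|/2 = 105.0000 mm²
Σ(r_i+r_j)·cross = 5773.2500 → first moment M = |Σ|/6 = 962.2083
R_c = M/A = 962.2083/105.0000 = 9.1639 mm
θ = 95° = 1.658063 rad
V = θ·R_c·A = 1.658063·9.1639·105.0000 = 1595.402 mm³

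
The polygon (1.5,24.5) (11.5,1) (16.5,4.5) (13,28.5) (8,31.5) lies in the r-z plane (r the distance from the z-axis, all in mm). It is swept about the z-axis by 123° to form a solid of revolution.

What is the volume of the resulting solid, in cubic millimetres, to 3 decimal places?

Volume = 5264.917 mm³

Profile (r,z), 5 vertices: (1.5,24.5) (11.5,1) (16.5,4.5) (13,28.5) (8,31.5)
edge 0: (1.5,24.5)→(11.5,1)  cross = 1.5·1 − 11.5·24.5 = -280.2500; (r_i+r_j)·cross = 13·-280.2500 = -3643.2500
edge 1: (11.5,1)→(16.5,4.5)  cross = 11.5·4.5 − 16.5·1 = 35.2500; (r_i+r_j)·cross = 28·35.2500 = 987.0000
edge 2: (16.5,4.5)→(13,28.5)  cross = 16.5·28.5 − 13·4.5 = 411.7500; (r_i+r_j)·cross = 29.5·411.7500 = 12146.6250
edge 3: (13,28.5)→(8,31.5)  cross = 13·31.5 − 8·28.5 = 181.5000; (r_i+r_j)·cross = 21·181.5000 = 3811.5000
edge 4: (8,31.5)→(1.5,24.5)  cross = 8·24.5 − 1.5·31.5 = 148.7500; (r_i+r_j)·cross = 9.5·148.7500 = 1413.1250
Σcross = 497.0000 → A = |Σcross|/2 = 248.5000 mm²
Σ(r_i+r_j)·cross = 14715.0000 → first moment M = |Σ|/6 = 2452.5000
R_c = M/A = 2452.5000/248.5000 = 9.8692 mm
θ = 123° = 2.146755 rad
V = θ·R_c·A = 2.146755·9.8692·248.5000 = 5264.917 mm³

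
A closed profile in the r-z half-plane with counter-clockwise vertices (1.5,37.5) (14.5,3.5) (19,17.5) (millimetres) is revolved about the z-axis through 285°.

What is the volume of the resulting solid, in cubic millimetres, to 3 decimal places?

Volume = 9720.393 mm³

Profile (r,z), 3 vertices: (1.5,37.5) (14.5,3.5) (19,17.5)
edge 0: (1.5,37.5)→(14.5,3.5)  cross = 1.5·3.5 − 14.5·37.5 = -538.5000; (r_i+r_j)·cross = 16·-538.5000 = -8616.0000
edge 1: (14.5,3.5)→(19,17.5)  cross = 14.5·17.5 − 19·3.5 = 187.2500; (r_i+r_j)·cross = 33.5·187.2500 = 6272.8750
edge 2: (19,17.5)→(1.5,37.5)  cross = 19·37.5 − 1.5·17.5 = 686.2500; (r_i+r_j)·cross = 20.5·686.2500 = 14068.1250
Σcross = 335.0000 → A = |Σcross|/2 = 167.5000 mm²
Σ(r_i+r_j)·cross = 11725.0000 → first moment M = |Σ|/6 = 1954.1667
R_c = M/A = 1954.1667/167.5000 = 11.6667 mm
θ = 285° = 4.974188 rad
V = θ·R_c·A = 4.974188·11.6667·167.5000 = 9720.393 mm³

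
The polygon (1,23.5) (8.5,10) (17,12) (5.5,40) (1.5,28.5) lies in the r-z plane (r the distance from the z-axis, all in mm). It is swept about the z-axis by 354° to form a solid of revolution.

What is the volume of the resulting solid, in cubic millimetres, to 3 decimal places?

Profile (r,z), 5 vertices: (1,23.5) (8.5,10) (17,12) (5.5,40) (1.5,28.5)
edge 0: (1,23.5)→(8.5,10)  cross = 1·10 − 8.5·23.5 = -189.7500; (r_i+r_j)·cross = 9.5·-189.7500 = -1802.6250
edge 1: (8.5,10)→(17,12)  cross = 8.5·12 − 17·10 = -68.0000; (r_i+r_j)·cross = 25.5·-68.0000 = -1734.0000
edge 2: (17,12)→(5.5,40)  cross = 17·40 − 5.5·12 = 614.0000; (r_i+r_j)·cross = 22.5·614.0000 = 13815.0000
edge 3: (5.5,40)→(1.5,28.5)  cross = 5.5·28.5 − 1.5·40 = 96.7500; (r_i+r_j)·cross = 7·96.7500 = 677.2500
edge 4: (1.5,28.5)→(1,23.5)  cross = 1.5·23.5 − 1·28.5 = 6.7500; (r_i+r_j)·cross = 2.5·6.7500 = 16.8750
Σcross = 459.7500 → A = |Σcross|/2 = 229.8750 mm²
Σ(r_i+r_j)·cross = 10972.5000 → first moment M = |Σ|/6 = 1828.7500
R_c = M/A = 1828.7500/229.8750 = 7.9554 mm
θ = 354° = 6.178466 rad
V = θ·R_c·A = 6.178466·7.9554·229.8750 = 11298.869 mm³

Volume = 11298.869 mm³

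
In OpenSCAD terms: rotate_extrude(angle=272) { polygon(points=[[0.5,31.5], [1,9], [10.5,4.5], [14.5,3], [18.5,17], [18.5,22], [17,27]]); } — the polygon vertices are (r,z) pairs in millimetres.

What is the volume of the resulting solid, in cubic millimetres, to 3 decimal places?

Volume = 16929.252 mm³

Profile (r,z), 7 vertices: (0.5,31.5) (1,9) (10.5,4.5) (14.5,3) (18.5,17) (18.5,22) (17,27)
edge 0: (0.5,31.5)→(1,9)  cross = 0.5·9 − 1·31.5 = -27.0000; (r_i+r_j)·cross = 1.5·-27.0000 = -40.5000
edge 1: (1,9)→(10.5,4.5)  cross = 1·4.5 − 10.5·9 = -90.0000; (r_i+r_j)·cross = 11.5·-90.0000 = -1035.0000
edge 2: (10.5,4.5)→(14.5,3)  cross = 10.5·3 − 14.5·4.5 = -33.7500; (r_i+r_j)·cross = 25·-33.7500 = -843.7500
edge 3: (14.5,3)→(18.5,17)  cross = 14.5·17 − 18.5·3 = 191.0000; (r_i+r_j)·cross = 33·191.0000 = 6303.0000
edge 4: (18.5,17)→(18.5,22)  cross = 18.5·22 − 18.5·17 = 92.5000; (r_i+r_j)·cross = 37·92.5000 = 3422.5000
edge 5: (18.5,22)→(17,27)  cross = 18.5·27 − 17·22 = 125.5000; (r_i+r_j)·cross = 35.5·125.5000 = 4455.2500
edge 6: (17,27)→(0.5,31.5)  cross = 17·31.5 − 0.5·27 = 522.0000; (r_i+r_j)·cross = 17.5·522.0000 = 9135.0000
Σcross = 780.2500 → A = |Σcross|/2 = 390.1250 mm²
Σ(r_i+r_j)·cross = 21396.5000 → first moment M = |Σ|/6 = 3566.0833
R_c = M/A = 3566.0833/390.1250 = 9.1409 mm
θ = 272° = 4.747296 rad
V = θ·R_c·A = 4.747296·9.1409·390.1250 = 16929.252 mm³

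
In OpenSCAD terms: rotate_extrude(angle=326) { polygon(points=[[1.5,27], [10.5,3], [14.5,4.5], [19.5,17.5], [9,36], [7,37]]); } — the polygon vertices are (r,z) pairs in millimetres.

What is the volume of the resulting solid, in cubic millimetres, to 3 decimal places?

Volume = 19287.146 mm³

Profile (r,z), 6 vertices: (1.5,27) (10.5,3) (14.5,4.5) (19.5,17.5) (9,36) (7,37)
edge 0: (1.5,27)→(10.5,3)  cross = 1.5·3 − 10.5·27 = -279.0000; (r_i+r_j)·cross = 12·-279.0000 = -3348.0000
edge 1: (10.5,3)→(14.5,4.5)  cross = 10.5·4.5 − 14.5·3 = 3.7500; (r_i+r_j)·cross = 25·3.7500 = 93.7500
edge 2: (14.5,4.5)→(19.5,17.5)  cross = 14.5·17.5 − 19.5·4.5 = 166.0000; (r_i+r_j)·cross = 34·166.0000 = 5644.0000
edge 3: (19.5,17.5)→(9,36)  cross = 19.5·36 − 9·17.5 = 544.5000; (r_i+r_j)·cross = 28.5·544.5000 = 15518.2500
edge 4: (9,36)→(7,37)  cross = 9·37 − 7·36 = 81.0000; (r_i+r_j)·cross = 16·81.0000 = 1296.0000
edge 5: (7,37)→(1.5,27)  cross = 7·27 − 1.5·37 = 133.5000; (r_i+r_j)·cross = 8.5·133.5000 = 1134.7500
Σcross = 649.7500 → A = |Σcross|/2 = 324.8750 mm²
Σ(r_i+r_j)·cross = 20338.7500 → first moment M = |Σ|/6 = 3389.7917
R_c = M/A = 3389.7917/324.8750 = 10.4341 mm
θ = 326° = 5.689773 rad
V = θ·R_c·A = 5.689773·10.4341·324.8750 = 19287.146 mm³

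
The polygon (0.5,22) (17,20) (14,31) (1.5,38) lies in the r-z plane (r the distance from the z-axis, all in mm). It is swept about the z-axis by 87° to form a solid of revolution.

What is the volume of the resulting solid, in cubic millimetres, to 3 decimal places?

Volume = 2237.226 mm³

Profile (r,z), 4 vertices: (0.5,22) (17,20) (14,31) (1.5,38)
edge 0: (0.5,22)→(17,20)  cross = 0.5·20 − 17·22 = -364.0000; (r_i+r_j)·cross = 17.5·-364.0000 = -6370.0000
edge 1: (17,20)→(14,31)  cross = 17·31 − 14·20 = 247.0000; (r_i+r_j)·cross = 31·247.0000 = 7657.0000
edge 2: (14,31)→(1.5,38)  cross = 14·38 − 1.5·31 = 485.5000; (r_i+r_j)·cross = 15.5·485.5000 = 7525.2500
edge 3: (1.5,38)→(0.5,22)  cross = 1.5·22 − 0.5·38 = 14.0000; (r_i+r_j)·cross = 2·14.0000 = 28.0000
Σcross = 382.5000 → A = |Σcross|/2 = 191.2500 mm²
Σ(r_i+r_j)·cross = 8840.2500 → first moment M = |Σ|/6 = 1473.3750
R_c = M/A = 1473.3750/191.2500 = 7.7039 mm
θ = 87° = 1.518436 rad
V = θ·R_c·A = 1.518436·7.7039·191.2500 = 2237.226 mm³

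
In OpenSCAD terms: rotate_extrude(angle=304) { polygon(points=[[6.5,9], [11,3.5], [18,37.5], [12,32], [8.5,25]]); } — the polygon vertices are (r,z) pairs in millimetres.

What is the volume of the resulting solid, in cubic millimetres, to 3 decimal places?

Profile (r,z), 5 vertices: (6.5,9) (11,3.5) (18,37.5) (12,32) (8.5,25)
edge 0: (6.5,9)→(11,3.5)  cross = 6.5·3.5 − 11·9 = -76.2500; (r_i+r_j)·cross = 17.5·-76.2500 = -1334.3750
edge 1: (11,3.5)→(18,37.5)  cross = 11·37.5 − 18·3.5 = 349.5000; (r_i+r_j)·cross = 29·349.5000 = 10135.5000
edge 2: (18,37.5)→(12,32)  cross = 18·32 − 12·37.5 = 126.0000; (r_i+r_j)·cross = 30·126.0000 = 3780.0000
edge 3: (12,32)→(8.5,25)  cross = 12·25 − 8.5·32 = 28.0000; (r_i+r_j)·cross = 20.5·28.0000 = 574.0000
edge 4: (8.5,25)→(6.5,9)  cross = 8.5·9 − 6.5·25 = -86.0000; (r_i+r_j)·cross = 15·-86.0000 = -1290.0000
Σcross = 341.2500 → A = |Σcross|/2 = 170.6250 mm²
Σ(r_i+r_j)·cross = 11865.1250 → first moment M = |Σ|/6 = 1977.5208
R_c = M/A = 1977.5208/170.6250 = 11.5899 mm
θ = 304° = 5.305801 rad
V = θ·R_c·A = 5.305801·11.5899·170.6250 = 10492.332 mm³

Volume = 10492.332 mm³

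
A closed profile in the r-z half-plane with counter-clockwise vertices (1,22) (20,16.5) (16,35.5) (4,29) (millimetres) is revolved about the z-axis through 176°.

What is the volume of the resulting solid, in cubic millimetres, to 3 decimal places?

Profile (r,z), 4 vertices: (1,22) (20,16.5) (16,35.5) (4,29)
edge 0: (1,22)→(20,16.5)  cross = 1·16.5 − 20·22 = -423.5000; (r_i+r_j)·cross = 21·-423.5000 = -8893.5000
edge 1: (20,16.5)→(16,35.5)  cross = 20·35.5 − 16·16.5 = 446.0000; (r_i+r_j)·cross = 36·446.0000 = 16056.0000
edge 2: (16,35.5)→(4,29)  cross = 16·29 − 4·35.5 = 322.0000; (r_i+r_j)·cross = 20·322.0000 = 6440.0000
edge 3: (4,29)→(1,22)  cross = 4·22 − 1·29 = 59.0000; (r_i+r_j)·cross = 5·59.0000 = 295.0000
Σcross = 403.5000 → A = |Σcross|/2 = 201.7500 mm²
Σ(r_i+r_j)·cross = 13897.5000 → first moment M = |Σ|/6 = 2316.2500
R_c = M/A = 2316.2500/201.7500 = 11.4808 mm
θ = 176° = 3.071779 rad
V = θ·R_c·A = 3.071779·11.4808·201.7500 = 7115.009 mm³

Volume = 7115.009 mm³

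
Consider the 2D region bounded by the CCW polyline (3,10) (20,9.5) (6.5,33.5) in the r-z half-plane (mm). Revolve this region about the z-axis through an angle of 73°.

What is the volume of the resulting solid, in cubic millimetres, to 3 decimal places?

Profile (r,z), 3 vertices: (3,10) (20,9.5) (6.5,33.5)
edge 0: (3,10)→(20,9.5)  cross = 3·9.5 − 20·10 = -171.5000; (r_i+r_j)·cross = 23·-171.5000 = -3944.5000
edge 1: (20,9.5)→(6.5,33.5)  cross = 20·33.5 − 6.5·9.5 = 608.2500; (r_i+r_j)·cross = 26.5·608.2500 = 16118.6250
edge 2: (6.5,33.5)→(3,10)  cross = 6.5·10 − 3·33.5 = -35.5000; (r_i+r_j)·cross = 9.5·-35.5000 = -337.2500
Σcross = 401.2500 → A = |Σcross|/2 = 200.6250 mm²
Σ(r_i+r_j)·cross = 11836.8750 → first moment M = |Σ|/6 = 1972.8125
R_c = M/A = 1972.8125/200.6250 = 9.8333 mm
θ = 73° = 1.274090 rad
V = θ·R_c·A = 1.274090·9.8333·200.6250 = 2513.541 mm³

Volume = 2513.541 mm³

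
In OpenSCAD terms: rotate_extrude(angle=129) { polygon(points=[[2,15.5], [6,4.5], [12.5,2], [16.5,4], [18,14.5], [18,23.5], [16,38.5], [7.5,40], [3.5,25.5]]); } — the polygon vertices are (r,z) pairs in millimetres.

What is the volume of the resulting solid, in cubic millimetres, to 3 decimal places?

Profile (r,z), 9 vertices: (2,15.5) (6,4.5) (12.5,2) (16.5,4) (18,14.5) (18,23.5) (16,38.5) (7.5,40) (3.5,25.5)
edge 0: (2,15.5)→(6,4.5)  cross = 2·4.5 − 6·15.5 = -84.0000; (r_i+r_j)·cross = 8·-84.0000 = -672.0000
edge 1: (6,4.5)→(12.5,2)  cross = 6·2 − 12.5·4.5 = -44.2500; (r_i+r_j)·cross = 18.5·-44.2500 = -818.6250
edge 2: (12.5,2)→(16.5,4)  cross = 12.5·4 − 16.5·2 = 17.0000; (r_i+r_j)·cross = 29·17.0000 = 493.0000
edge 3: (16.5,4)→(18,14.5)  cross = 16.5·14.5 − 18·4 = 167.2500; (r_i+r_j)·cross = 34.5·167.2500 = 5770.1250
edge 4: (18,14.5)→(18,23.5)  cross = 18·23.5 − 18·14.5 = 162.0000; (r_i+r_j)·cross = 36·162.0000 = 5832.0000
edge 5: (18,23.5)→(16,38.5)  cross = 18·38.5 − 16·23.5 = 317.0000; (r_i+r_j)·cross = 34·317.0000 = 10778.0000
edge 6: (16,38.5)→(7.5,40)  cross = 16·40 − 7.5·38.5 = 351.2500; (r_i+r_j)·cross = 23.5·351.2500 = 8254.3750
edge 7: (7.5,40)→(3.5,25.5)  cross = 7.5·25.5 − 3.5·40 = 51.2500; (r_i+r_j)·cross = 11·51.2500 = 563.7500
edge 8: (3.5,25.5)→(2,15.5)  cross = 3.5·15.5 − 2·25.5 = 3.2500; (r_i+r_j)·cross = 5.5·3.2500 = 17.8750
Σcross = 940.7500 → A = |Σcross|/2 = 470.3750 mm²
Σ(r_i+r_j)·cross = 30218.5000 → first moment M = |Σ|/6 = 5036.4167
R_c = M/A = 5036.4167/470.3750 = 10.7072 mm
θ = 129° = 2.251475 rad
V = θ·R_c·A = 2.251475·10.7072·470.3750 = 11339.365 mm³

Volume = 11339.365 mm³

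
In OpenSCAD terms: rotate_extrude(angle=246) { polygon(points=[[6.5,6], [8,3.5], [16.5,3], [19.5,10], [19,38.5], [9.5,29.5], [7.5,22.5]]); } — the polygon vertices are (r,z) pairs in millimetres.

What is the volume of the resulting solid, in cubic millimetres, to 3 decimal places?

Volume = 20204.721 mm³

Profile (r,z), 7 vertices: (6.5,6) (8,3.5) (16.5,3) (19.5,10) (19,38.5) (9.5,29.5) (7.5,22.5)
edge 0: (6.5,6)→(8,3.5)  cross = 6.5·3.5 − 8·6 = -25.2500; (r_i+r_j)·cross = 14.5·-25.2500 = -366.1250
edge 1: (8,3.5)→(16.5,3)  cross = 8·3 − 16.5·3.5 = -33.7500; (r_i+r_j)·cross = 24.5·-33.7500 = -826.8750
edge 2: (16.5,3)→(19.5,10)  cross = 16.5·10 − 19.5·3 = 106.5000; (r_i+r_j)·cross = 36·106.5000 = 3834.0000
edge 3: (19.5,10)→(19,38.5)  cross = 19.5·38.5 − 19·10 = 560.7500; (r_i+r_j)·cross = 38.5·560.7500 = 21588.8750
edge 4: (19,38.5)→(9.5,29.5)  cross = 19·29.5 − 9.5·38.5 = 194.7500; (r_i+r_j)·cross = 28.5·194.7500 = 5550.3750
edge 5: (9.5,29.5)→(7.5,22.5)  cross = 9.5·22.5 − 7.5·29.5 = -7.5000; (r_i+r_j)·cross = 17·-7.5000 = -127.5000
edge 6: (7.5,22.5)→(6.5,6)  cross = 7.5·6 − 6.5·22.5 = -101.2500; (r_i+r_j)·cross = 14·-101.2500 = -1417.5000
Σcross = 694.2500 → A = |Σcross|/2 = 347.1250 mm²
Σ(r_i+r_j)·cross = 28235.2500 → first moment M = |Σ|/6 = 4705.8750
R_c = M/A = 4705.8750/347.1250 = 13.5567 mm
θ = 246° = 4.293510 rad
V = θ·R_c·A = 4.293510·13.5567·347.1250 = 20204.721 mm³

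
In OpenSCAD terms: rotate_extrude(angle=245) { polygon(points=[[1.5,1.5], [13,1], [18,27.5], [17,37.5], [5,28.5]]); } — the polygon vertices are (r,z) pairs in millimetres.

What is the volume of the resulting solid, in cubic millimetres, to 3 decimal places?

Profile (r,z), 5 vertices: (1.5,1.5) (13,1) (18,27.5) (17,37.5) (5,28.5)
edge 0: (1.5,1.5)→(13,1)  cross = 1.5·1 − 13·1.5 = -18.0000; (r_i+r_j)·cross = 14.5·-18.0000 = -261.0000
edge 1: (13,1)→(18,27.5)  cross = 13·27.5 − 18·1 = 339.5000; (r_i+r_j)·cross = 31·339.5000 = 10524.5000
edge 2: (18,27.5)→(17,37.5)  cross = 18·37.5 − 17·27.5 = 207.5000; (r_i+r_j)·cross = 35·207.5000 = 7262.5000
edge 3: (17,37.5)→(5,28.5)  cross = 17·28.5 − 5·37.5 = 297.0000; (r_i+r_j)·cross = 22·297.0000 = 6534.0000
edge 4: (5,28.5)→(1.5,1.5)  cross = 5·1.5 − 1.5·28.5 = -35.2500; (r_i+r_j)·cross = 6.5·-35.2500 = -229.1250
Σcross = 790.7500 → A = |Σcross|/2 = 395.3750 mm²
Σ(r_i+r_j)·cross = 23830.8750 → first moment M = |Σ|/6 = 3971.8125
R_c = M/A = 3971.8125/395.3750 = 10.0457 mm
θ = 245° = 4.276057 rad
V = θ·R_c·A = 4.276057·10.0457·395.3750 = 16983.695 mm³

Volume = 16983.695 mm³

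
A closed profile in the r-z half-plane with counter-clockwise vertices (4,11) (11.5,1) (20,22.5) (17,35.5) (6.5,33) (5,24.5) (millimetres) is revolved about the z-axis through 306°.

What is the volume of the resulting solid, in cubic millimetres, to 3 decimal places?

Profile (r,z), 6 vertices: (4,11) (11.5,1) (20,22.5) (17,35.5) (6.5,33) (5,24.5)
edge 0: (4,11)→(11.5,1)  cross = 4·1 − 11.5·11 = -122.5000; (r_i+r_j)·cross = 15.5·-122.5000 = -1898.7500
edge 1: (11.5,1)→(20,22.5)  cross = 11.5·22.5 − 20·1 = 238.7500; (r_i+r_j)·cross = 31.5·238.7500 = 7520.6250
edge 2: (20,22.5)→(17,35.5)  cross = 20·35.5 − 17·22.5 = 327.5000; (r_i+r_j)·cross = 37·327.5000 = 12117.5000
edge 3: (17,35.5)→(6.5,33)  cross = 17·33 − 6.5·35.5 = 330.2500; (r_i+r_j)·cross = 23.5·330.2500 = 7760.8750
edge 4: (6.5,33)→(5,24.5)  cross = 6.5·24.5 − 5·33 = -5.7500; (r_i+r_j)·cross = 11.5·-5.7500 = -66.1250
edge 5: (5,24.5)→(4,11)  cross = 5·11 − 4·24.5 = -43.0000; (r_i+r_j)·cross = 9·-43.0000 = -387.0000
Σcross = 725.2500 → A = |Σcross|/2 = 362.6250 mm²
Σ(r_i+r_j)·cross = 25047.1250 → first moment M = |Σ|/6 = 4174.5208
R_c = M/A = 4174.5208/362.6250 = 11.5119 mm
θ = 306° = 5.340708 rad
V = θ·R_c·A = 5.340708·11.5119·362.6250 = 22294.895 mm³

Volume = 22294.895 mm³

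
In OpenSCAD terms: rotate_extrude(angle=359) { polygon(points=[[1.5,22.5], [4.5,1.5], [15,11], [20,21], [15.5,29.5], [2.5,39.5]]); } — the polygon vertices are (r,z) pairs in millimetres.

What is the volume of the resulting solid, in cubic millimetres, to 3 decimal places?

Volume = 23317.138 mm³

Profile (r,z), 6 vertices: (1.5,22.5) (4.5,1.5) (15,11) (20,21) (15.5,29.5) (2.5,39.5)
edge 0: (1.5,22.5)→(4.5,1.5)  cross = 1.5·1.5 − 4.5·22.5 = -99.0000; (r_i+r_j)·cross = 6·-99.0000 = -594.0000
edge 1: (4.5,1.5)→(15,11)  cross = 4.5·11 − 15·1.5 = 27.0000; (r_i+r_j)·cross = 19.5·27.0000 = 526.5000
edge 2: (15,11)→(20,21)  cross = 15·21 − 20·11 = 95.0000; (r_i+r_j)·cross = 35·95.0000 = 3325.0000
edge 3: (20,21)→(15.5,29.5)  cross = 20·29.5 − 15.5·21 = 264.5000; (r_i+r_j)·cross = 35.5·264.5000 = 9389.7500
edge 4: (15.5,29.5)→(2.5,39.5)  cross = 15.5·39.5 − 2.5·29.5 = 538.5000; (r_i+r_j)·cross = 18·538.5000 = 9693.0000
edge 5: (2.5,39.5)→(1.5,22.5)  cross = 2.5·22.5 − 1.5·39.5 = -3.0000; (r_i+r_j)·cross = 4·-3.0000 = -12.0000
Σcross = 823.0000 → A = |Σcross|/2 = 411.5000 mm²
Σ(r_i+r_j)·cross = 22328.2500 → first moment M = |Σ|/6 = 3721.3750
R_c = M/A = 3721.3750/411.5000 = 9.0434 mm
θ = 359° = 6.265732 rad
V = θ·R_c·A = 6.265732·9.0434·411.5000 = 23317.138 mm³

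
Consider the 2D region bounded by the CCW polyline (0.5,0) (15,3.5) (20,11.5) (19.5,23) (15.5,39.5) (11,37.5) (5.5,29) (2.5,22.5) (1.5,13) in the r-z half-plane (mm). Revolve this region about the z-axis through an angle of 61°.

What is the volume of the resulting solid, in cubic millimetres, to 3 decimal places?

Volume = 5953.040 mm³

Profile (r,z), 9 vertices: (0.5,0) (15,3.5) (20,11.5) (19.5,23) (15.5,39.5) (11,37.5) (5.5,29) (2.5,22.5) (1.5,13)
edge 0: (0.5,0)→(15,3.5)  cross = 0.5·3.5 − 15·0 = 1.7500; (r_i+r_j)·cross = 15.5·1.7500 = 27.1250
edge 1: (15,3.5)→(20,11.5)  cross = 15·11.5 − 20·3.5 = 102.5000; (r_i+r_j)·cross = 35·102.5000 = 3587.5000
edge 2: (20,11.5)→(19.5,23)  cross = 20·23 − 19.5·11.5 = 235.7500; (r_i+r_j)·cross = 39.5·235.7500 = 9312.1250
edge 3: (19.5,23)→(15.5,39.5)  cross = 19.5·39.5 − 15.5·23 = 413.7500; (r_i+r_j)·cross = 35·413.7500 = 14481.2500
edge 4: (15.5,39.5)→(11,37.5)  cross = 15.5·37.5 − 11·39.5 = 146.7500; (r_i+r_j)·cross = 26.5·146.7500 = 3888.8750
edge 5: (11,37.5)→(5.5,29)  cross = 11·29 − 5.5·37.5 = 112.7500; (r_i+r_j)·cross = 16.5·112.7500 = 1860.3750
edge 6: (5.5,29)→(2.5,22.5)  cross = 5.5·22.5 − 2.5·29 = 51.2500; (r_i+r_j)·cross = 8·51.2500 = 410.0000
edge 7: (2.5,22.5)→(1.5,13)  cross = 2.5·13 − 1.5·22.5 = -1.2500; (r_i+r_j)·cross = 4·-1.2500 = -5.0000
edge 8: (1.5,13)→(0.5,0)  cross = 1.5·0 − 0.5·13 = -6.5000; (r_i+r_j)·cross = 2·-6.5000 = -13.0000
Σcross = 1056.7500 → A = |Σcross|/2 = 528.3750 mm²
Σ(r_i+r_j)·cross = 33549.2500 → first moment M = |Σ|/6 = 5591.5417
R_c = M/A = 5591.5417/528.3750 = 10.5825 mm
θ = 61° = 1.064651 rad
V = θ·R_c·A = 1.064651·10.5825·528.3750 = 5953.040 mm³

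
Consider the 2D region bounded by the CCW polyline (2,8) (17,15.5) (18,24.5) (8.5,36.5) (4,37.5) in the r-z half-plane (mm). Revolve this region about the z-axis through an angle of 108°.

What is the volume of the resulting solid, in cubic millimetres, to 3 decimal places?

Profile (r,z), 5 vertices: (2,8) (17,15.5) (18,24.5) (8.5,36.5) (4,37.5)
edge 0: (2,8)→(17,15.5)  cross = 2·15.5 − 17·8 = -105.0000; (r_i+r_j)·cross = 19·-105.0000 = -1995.0000
edge 1: (17,15.5)→(18,24.5)  cross = 17·24.5 − 18·15.5 = 137.5000; (r_i+r_j)·cross = 35·137.5000 = 4812.5000
edge 2: (18,24.5)→(8.5,36.5)  cross = 18·36.5 − 8.5·24.5 = 448.7500; (r_i+r_j)·cross = 26.5·448.7500 = 11891.8750
edge 3: (8.5,36.5)→(4,37.5)  cross = 8.5·37.5 − 4·36.5 = 172.7500; (r_i+r_j)·cross = 12.5·172.7500 = 2159.3750
edge 4: (4,37.5)→(2,8)  cross = 4·8 − 2·37.5 = -43.0000; (r_i+r_j)·cross = 6·-43.0000 = -258.0000
Σcross = 611.0000 → A = |Σcross|/2 = 305.5000 mm²
Σ(r_i+r_j)·cross = 16610.7500 → first moment M = |Σ|/6 = 2768.4583
R_c = M/A = 2768.4583/305.5000 = 9.0621 mm
θ = 108° = 1.884956 rad
V = θ·R_c·A = 1.884956·9.0621·305.5000 = 5218.421 mm³

Volume = 5218.421 mm³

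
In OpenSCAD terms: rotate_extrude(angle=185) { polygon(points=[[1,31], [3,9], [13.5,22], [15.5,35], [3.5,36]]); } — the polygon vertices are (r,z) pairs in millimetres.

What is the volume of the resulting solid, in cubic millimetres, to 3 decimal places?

Profile (r,z), 5 vertices: (1,31) (3,9) (13.5,22) (15.5,35) (3.5,36)
edge 0: (1,31)→(3,9)  cross = 1·9 − 3·31 = -84.0000; (r_i+r_j)·cross = 4·-84.0000 = -336.0000
edge 1: (3,9)→(13.5,22)  cross = 3·22 − 13.5·9 = -55.5000; (r_i+r_j)·cross = 16.5·-55.5000 = -915.7500
edge 2: (13.5,22)→(15.5,35)  cross = 13.5·35 − 15.5·22 = 131.5000; (r_i+r_j)·cross = 29·131.5000 = 3813.5000
edge 3: (15.5,35)→(3.5,36)  cross = 15.5·36 − 3.5·35 = 435.5000; (r_i+r_j)·cross = 19·435.5000 = 8274.5000
edge 4: (3.5,36)→(1,31)  cross = 3.5·31 − 1·36 = 72.5000; (r_i+r_j)·cross = 4.5·72.5000 = 326.2500
Σcross = 500.0000 → A = |Σcross|/2 = 250.0000 mm²
Σ(r_i+r_j)·cross = 11162.5000 → first moment M = |Σ|/6 = 1860.4167
R_c = M/A = 1860.4167/250.0000 = 7.4417 mm
θ = 185° = 3.228859 rad
V = θ·R_c·A = 3.228859·7.4417·250.0000 = 6007.023 mm³

Volume = 6007.023 mm³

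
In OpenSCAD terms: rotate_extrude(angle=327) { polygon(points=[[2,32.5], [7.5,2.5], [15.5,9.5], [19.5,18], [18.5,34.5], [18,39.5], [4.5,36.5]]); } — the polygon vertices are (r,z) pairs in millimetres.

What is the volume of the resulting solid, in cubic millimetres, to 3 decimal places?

Volume = 28475.494 mm³

Profile (r,z), 7 vertices: (2,32.5) (7.5,2.5) (15.5,9.5) (19.5,18) (18.5,34.5) (18,39.5) (4.5,36.5)
edge 0: (2,32.5)→(7.5,2.5)  cross = 2·2.5 − 7.5·32.5 = -238.7500; (r_i+r_j)·cross = 9.5·-238.7500 = -2268.1250
edge 1: (7.5,2.5)→(15.5,9.5)  cross = 7.5·9.5 − 15.5·2.5 = 32.5000; (r_i+r_j)·cross = 23·32.5000 = 747.5000
edge 2: (15.5,9.5)→(19.5,18)  cross = 15.5·18 − 19.5·9.5 = 93.7500; (r_i+r_j)·cross = 35·93.7500 = 3281.2500
edge 3: (19.5,18)→(18.5,34.5)  cross = 19.5·34.5 − 18.5·18 = 339.7500; (r_i+r_j)·cross = 38·339.7500 = 12910.5000
edge 4: (18.5,34.5)→(18,39.5)  cross = 18.5·39.5 − 18·34.5 = 109.7500; (r_i+r_j)·cross = 36.5·109.7500 = 4005.8750
edge 5: (18,39.5)→(4.5,36.5)  cross = 18·36.5 − 4.5·39.5 = 479.2500; (r_i+r_j)·cross = 22.5·479.2500 = 10783.1250
edge 6: (4.5,36.5)→(2,32.5)  cross = 4.5·32.5 − 2·36.5 = 73.2500; (r_i+r_j)·cross = 6.5·73.2500 = 476.1250
Σcross = 889.5000 → A = |Σcross|/2 = 444.7500 mm²
Σ(r_i+r_j)·cross = 29936.2500 → first moment M = |Σ|/6 = 4989.3750
R_c = M/A = 4989.3750/444.7500 = 11.2184 mm
θ = 327° = 5.707227 rad
V = θ·R_c·A = 5.707227·11.2184·444.7500 = 28475.494 mm³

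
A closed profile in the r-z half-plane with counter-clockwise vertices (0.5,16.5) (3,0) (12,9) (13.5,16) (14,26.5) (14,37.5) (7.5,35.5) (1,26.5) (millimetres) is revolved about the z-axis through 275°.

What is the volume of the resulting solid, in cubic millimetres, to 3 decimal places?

Profile (r,z), 8 vertices: (0.5,16.5) (3,0) (12,9) (13.5,16) (14,26.5) (14,37.5) (7.5,35.5) (1,26.5)
edge 0: (0.5,16.5)→(3,0)  cross = 0.5·0 − 3·16.5 = -49.5000; (r_i+r_j)·cross = 3.5·-49.5000 = -173.2500
edge 1: (3,0)→(12,9)  cross = 3·9 − 12·0 = 27.0000; (r_i+r_j)·cross = 15·27.0000 = 405.0000
edge 2: (12,9)→(13.5,16)  cross = 12·16 − 13.5·9 = 70.5000; (r_i+r_j)·cross = 25.5·70.5000 = 1797.7500
edge 3: (13.5,16)→(14,26.5)  cross = 13.5·26.5 − 14·16 = 133.7500; (r_i+r_j)·cross = 27.5·133.7500 = 3678.1250
edge 4: (14,26.5)→(14,37.5)  cross = 14·37.5 − 14·26.5 = 154.0000; (r_i+r_j)·cross = 28·154.0000 = 4312.0000
edge 5: (14,37.5)→(7.5,35.5)  cross = 14·35.5 − 7.5·37.5 = 215.7500; (r_i+r_j)·cross = 21.5·215.7500 = 4638.6250
edge 6: (7.5,35.5)→(1,26.5)  cross = 7.5·26.5 − 1·35.5 = 163.2500; (r_i+r_j)·cross = 8.5·163.2500 = 1387.6250
edge 7: (1,26.5)→(0.5,16.5)  cross = 1·16.5 − 0.5·26.5 = 3.2500; (r_i+r_j)·cross = 1.5·3.2500 = 4.8750
Σcross = 718.0000 → A = |Σcross|/2 = 359.0000 mm²
Σ(r_i+r_j)·cross = 16050.7500 → first moment M = |Σ|/6 = 2675.1250
R_c = M/A = 2675.1250/359.0000 = 7.4516 mm
θ = 275° = 4.799655 rad
V = θ·R_c·A = 4.799655·7.4516·359.0000 = 12839.678 mm³

Volume = 12839.678 mm³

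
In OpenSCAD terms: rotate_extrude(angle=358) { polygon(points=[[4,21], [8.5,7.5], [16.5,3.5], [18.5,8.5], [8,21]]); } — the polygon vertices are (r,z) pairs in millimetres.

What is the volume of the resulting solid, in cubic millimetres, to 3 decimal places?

Profile (r,z), 5 vertices: (4,21) (8.5,7.5) (16.5,3.5) (18.5,8.5) (8,21)
edge 0: (4,21)→(8.5,7.5)  cross = 4·7.5 − 8.5·21 = -148.5000; (r_i+r_j)·cross = 12.5·-148.5000 = -1856.2500
edge 1: (8.5,7.5)→(16.5,3.5)  cross = 8.5·3.5 − 16.5·7.5 = -94.0000; (r_i+r_j)·cross = 25·-94.0000 = -2350.0000
edge 2: (16.5,3.5)→(18.5,8.5)  cross = 16.5·8.5 − 18.5·3.5 = 75.5000; (r_i+r_j)·cross = 35·75.5000 = 2642.5000
edge 3: (18.5,8.5)→(8,21)  cross = 18.5·21 − 8·8.5 = 320.5000; (r_i+r_j)·cross = 26.5·320.5000 = 8493.2500
edge 4: (8,21)→(4,21)  cross = 8·21 − 4·21 = 84.0000; (r_i+r_j)·cross = 12·84.0000 = 1008.0000
Σcross = 237.5000 → A = |Σcross|/2 = 118.7500 mm²
Σ(r_i+r_j)·cross = 7937.5000 → first moment M = |Σ|/6 = 1322.9167
R_c = M/A = 1322.9167/118.7500 = 11.1404 mm
θ = 358° = 6.248279 rad
V = θ·R_c·A = 6.248279·11.1404·118.7500 = 8265.952 mm³

Volume = 8265.952 mm³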